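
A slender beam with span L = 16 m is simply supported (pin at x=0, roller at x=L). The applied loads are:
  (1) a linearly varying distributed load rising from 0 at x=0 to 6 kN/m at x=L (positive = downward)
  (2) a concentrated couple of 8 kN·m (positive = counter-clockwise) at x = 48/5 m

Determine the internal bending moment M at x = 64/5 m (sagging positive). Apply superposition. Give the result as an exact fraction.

Load 1 — triangular load w₀=6 kN/m (0→w₀ over full span):
  M_1 = w₀Lx/6 - w₀x³/(6L) = 6·16·(64/5)/6 - 6·(64/5)³/(6·16) = 9216/125 kN·m
Load 2 — applied couple M₀=8 kN·m at a=48/5 m (b=L-a=32/5):
  M_2 = M₀x/L - M₀  [x>a] = 8·(64/5)/16 - 8 = -8/5 kN·m
Superposition: M = Σ M_i = 9016/125 kN·m ≈ 72.128000 kN·m

M(64/5) = 9016/125 kN·m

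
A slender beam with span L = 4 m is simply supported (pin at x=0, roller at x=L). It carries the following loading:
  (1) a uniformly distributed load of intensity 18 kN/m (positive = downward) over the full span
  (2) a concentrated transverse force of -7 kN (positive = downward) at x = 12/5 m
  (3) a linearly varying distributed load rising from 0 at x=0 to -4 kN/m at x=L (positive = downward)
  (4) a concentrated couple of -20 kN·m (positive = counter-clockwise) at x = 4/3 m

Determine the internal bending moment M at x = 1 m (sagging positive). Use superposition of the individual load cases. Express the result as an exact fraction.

Load 1 — uniform load w=18 kN/m over full span:
  M_1 = wx(L-x)/2 = 18·1·(4-1)/2 = 27 kN·m
Load 2 — point force P=-7 kN at a=12/5 m (b=L-a=8/5):
  M_2 = Pbx/L  [x≤a] = (-7)·(8/5)·1/4 = -14/5 kN·m
Load 3 — triangular load w₀=-4 kN/m (0→w₀ over full span):
  M_3 = w₀Lx/6 - w₀x³/(6L) = (-4)·4·1/6 - (-4)·1³/(6·4) = -5/2 kN·m
Load 4 — applied couple M₀=-20 kN·m at a=4/3 m (b=L-a=8/3):
  M_4 = M₀x/L  [x≤a] = (-20)·1/4 = -5 kN·m
Superposition: M = Σ M_i = 167/10 kN·m ≈ 16.700000 kN·m

M(1) = 167/10 kN·m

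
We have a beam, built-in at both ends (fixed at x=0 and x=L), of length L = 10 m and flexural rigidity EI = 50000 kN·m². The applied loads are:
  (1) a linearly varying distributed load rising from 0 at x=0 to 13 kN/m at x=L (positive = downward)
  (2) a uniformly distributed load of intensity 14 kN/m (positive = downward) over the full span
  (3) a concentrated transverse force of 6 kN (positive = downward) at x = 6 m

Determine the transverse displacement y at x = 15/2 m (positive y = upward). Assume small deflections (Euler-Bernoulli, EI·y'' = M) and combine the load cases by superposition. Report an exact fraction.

Load 1 — triangular load w₀=13 kN/m (0→w₀ over full span):
  y_1 = -w₀x²(L-x)²(x+2L)/(120LEI) = -13·(15/2)²·(10-(15/2))²·((15/2)+2·10)/(120·10·50000) = -429/204800 m
Load 2 — uniform load w=14 kN/m over full span:
  y_2 = -wx²(L-x)²/(24EI) = -14·(15/2)²·(10-(15/2))²/(24·50000) = -21/5120 m
Load 3 — point force P=6 kN at a=6 m (b=L-a=4):
  y_3 = -Pa²(L-x)²(3bL-(3b+a)(L-x))/(6L³EI)  [x>a] = -6·6²·(10-(15/2))²·(3·4·10-(3·4+6)·(10-(15/2)))/(6·10³·50000) = -27/80000 m
Superposition: y = Σ y_i = -33453/5120000 m ≈ -0.006534 m

y(15/2) = -33453/5120000 m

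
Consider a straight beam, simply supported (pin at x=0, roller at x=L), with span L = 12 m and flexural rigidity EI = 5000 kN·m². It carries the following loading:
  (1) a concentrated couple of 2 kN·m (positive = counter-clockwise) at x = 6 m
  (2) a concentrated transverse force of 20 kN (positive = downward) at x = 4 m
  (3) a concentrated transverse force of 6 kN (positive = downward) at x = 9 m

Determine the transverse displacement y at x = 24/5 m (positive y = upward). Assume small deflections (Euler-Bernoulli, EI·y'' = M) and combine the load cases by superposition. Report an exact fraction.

Load 1 — applied couple M₀=2 kN·m at a=6 m (b=L-a=6):
  y_1 = (M₀x³/(6L)+C₁x)/EI  [x≤a] with C₁=M₀(3b²-L²)/(6L)=-1 = (2·(24/5)³/(6·12)+(-1)·(24/5))/5000 = -27/78125 m
Load 2 — point force P=20 kN at a=4 m (b=L-a=8):
  y_2 = -Pa(L-x)(2Lx-a²-x²)/(6LEI)  [x>a] = -20·4·(12-(24/5))·(2·12·(24/5)-4²-(24/5)²)/(6·12·5000) = -1904/15625 m
Load 3 — point force P=6 kN at a=9 m (b=L-a=3):
  y_3 = -Pbx(L²-b²-x²)/(6LEI)  [x≤a] = -6·3·(24/5)·(12²-3²-(24/5)²)/(6·12·5000) = -8397/312500 m
Superposition: y = Σ y_i = -9317/62500 m ≈ -0.149072 m

y(24/5) = -9317/62500 m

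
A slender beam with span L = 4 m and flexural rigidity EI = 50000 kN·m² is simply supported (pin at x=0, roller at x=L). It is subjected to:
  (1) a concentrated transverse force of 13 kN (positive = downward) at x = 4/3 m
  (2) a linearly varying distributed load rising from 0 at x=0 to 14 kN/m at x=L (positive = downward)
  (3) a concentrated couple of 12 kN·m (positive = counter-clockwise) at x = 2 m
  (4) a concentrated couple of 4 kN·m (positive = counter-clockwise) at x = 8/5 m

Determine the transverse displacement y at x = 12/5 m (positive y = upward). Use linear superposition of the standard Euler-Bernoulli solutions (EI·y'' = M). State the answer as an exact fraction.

Load 1 — point force P=13 kN at a=4/3 m (b=L-a=8/3):
  y_1 = -Pa(L-x)(2Lx-a²-x²)/(6LEI)  [x>a] = -13·(4/3)·(4-(12/5))·(2·4·(12/5)-(4/3)²-(12/5)²)/(6·4·50000) = -8528/31640625 m
Load 2 — triangular load w₀=14 kN/m (0→w₀ over full span):
  y_2 = -w₀x(7L⁴-10L²x²+3x⁴)/(360LEI) = -14·(12/5)·(7·4⁴-10·4²·(12/5)²+3·(12/5)⁴)/(360·4·50000) = -66304/146484375 m
Load 3 — applied couple M₀=12 kN·m at a=2 m (b=L-a=2):
  y_3 = (M₀x³/(6L)-M₀(x-a)²/2+C₁x)/EI  [x>a] with C₁=M₀(3b²-L²)/(6L)=-2 = (12·(12/5)³/(6·4)-12·((12/5)-2)²/2+(-2)·(12/5))/50000 = 9/390625 m
Load 4 — applied couple M₀=4 kN·m at a=8/5 m (b=L-a=12/5):
  y_4 = (M₀x³/(6L)-M₀(x-a)²/2+C₁x)/EI  [x>a] with C₁=M₀(3b²-L²)/(6L)=16/75 = (4·(12/5)³/(6·4)-4·((12/5)-(8/5))²/2+(16/75)·(12/5))/50000 = 12/390625 m
Superposition: y = Σ y_i = -2643583/3955078125 m ≈ -0.000668 m

y(12/5) = -2643583/3955078125 m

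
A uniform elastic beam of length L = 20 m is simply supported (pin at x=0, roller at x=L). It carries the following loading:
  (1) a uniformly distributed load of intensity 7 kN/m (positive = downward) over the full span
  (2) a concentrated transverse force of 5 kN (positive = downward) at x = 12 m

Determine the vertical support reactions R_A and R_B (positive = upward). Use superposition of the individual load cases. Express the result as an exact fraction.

R_A = 72 kN, R_B = 73 kN

Load 1 — uniform load w=7 kN/m over full span:
  R_A = wL/2 = 7·20/2 = 70 kN
  R_B = wL/2 = 7·20/2 = 70 kN
Load 2 — point force P=5 kN at a=12 m (b=L-a=8):
  R_A = Pb/L = 5·8/20 = 2 kN
  R_B = Pa/L = 5·12/20 = 3 kN
Superposition: R_A = 72 kN, R_B = 73 kN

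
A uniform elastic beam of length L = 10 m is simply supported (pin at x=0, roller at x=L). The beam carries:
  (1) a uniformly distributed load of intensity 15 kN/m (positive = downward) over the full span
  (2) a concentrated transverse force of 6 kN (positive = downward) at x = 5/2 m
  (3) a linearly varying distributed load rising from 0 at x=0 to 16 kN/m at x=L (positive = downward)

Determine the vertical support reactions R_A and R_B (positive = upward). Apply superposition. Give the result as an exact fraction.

R_A = 637/6 kN, R_B = 779/6 kN

Load 1 — uniform load w=15 kN/m over full span:
  R_A = wL/2 = 15·10/2 = 75 kN
  R_B = wL/2 = 15·10/2 = 75 kN
Load 2 — point force P=6 kN at a=5/2 m (b=L-a=15/2):
  R_A = Pb/L = 6·(15/2)/10 = 9/2 kN
  R_B = Pa/L = 6·(5/2)/10 = 3/2 kN
Load 3 — triangular load w₀=16 kN/m (0→w₀ over full span):
  R_A = w₀L/6 = 16·10/6 = 80/3 kN
  R_B = w₀L/3 = 16·10/3 = 160/3 kN
Superposition: R_A = 637/6 kN, R_B = 779/6 kN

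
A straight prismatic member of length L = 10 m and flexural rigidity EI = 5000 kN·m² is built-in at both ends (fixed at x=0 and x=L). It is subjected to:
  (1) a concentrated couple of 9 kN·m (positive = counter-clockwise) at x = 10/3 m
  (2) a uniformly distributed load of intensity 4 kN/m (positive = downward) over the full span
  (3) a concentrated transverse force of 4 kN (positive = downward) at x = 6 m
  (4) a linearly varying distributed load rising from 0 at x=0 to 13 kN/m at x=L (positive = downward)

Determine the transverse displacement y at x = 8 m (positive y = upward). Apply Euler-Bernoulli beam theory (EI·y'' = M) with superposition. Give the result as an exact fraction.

y(8) = -7749/312500 m

Load 1 — applied couple M₀=9 kN·m at a=10/3 m (b=L-a=20/3):
  y_1 = (R_Ax³/6 - M_Ax²/2 - M₀(x-a)²/2)/EI  [x>a] with R_A=6/5, M_A=0 = ((6/5)·8³/6 - 0·8²/2 - 9·(8-(10/3))²/2)/5000 = 11/12500 m
Load 2 — uniform load w=4 kN/m over full span:
  y_2 = -wx²(L-x)²/(24EI) = -4·8²·(10-8)²/(24·5000) = -16/1875 m
Load 3 — point force P=4 kN at a=6 m (b=L-a=4):
  y_3 = -Pa²(L-x)²(3bL-(3b+a)(L-x))/(6L³EI)  [x>a] = -4·6²·(10-8)²·(3·4·10-(3·4+6)·(10-8))/(6·10³·5000) = -126/78125 m
Load 4 — triangular load w₀=13 kN/m (0→w₀ over full span):
  y_4 = -w₀x²(L-x)²(x+2L)/(120LEI) = -13·8²·(10-8)²·(8+2·10)/(120·10·5000) = -728/46875 m
Superposition: y = Σ y_i = -7749/312500 m ≈ -0.024797 m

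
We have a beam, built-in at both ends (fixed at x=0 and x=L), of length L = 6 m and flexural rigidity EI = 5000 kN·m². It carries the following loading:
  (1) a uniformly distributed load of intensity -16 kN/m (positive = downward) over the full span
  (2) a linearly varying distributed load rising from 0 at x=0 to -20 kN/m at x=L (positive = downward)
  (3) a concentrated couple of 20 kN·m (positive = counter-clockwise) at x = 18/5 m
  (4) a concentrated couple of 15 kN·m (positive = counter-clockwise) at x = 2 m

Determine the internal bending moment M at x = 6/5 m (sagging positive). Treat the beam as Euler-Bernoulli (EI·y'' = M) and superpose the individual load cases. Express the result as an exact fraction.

Load 1 — uniform load w=-16 kN/m over full span:
  M_1 = wLx/2 - wL²/12 - wx²/2 = (-16)·6·(6/5)/2 - (-16)·6²/12 - (-16)·(6/5)²/2 = 48/25 kN·m
Load 2 — triangular load w₀=-20 kN/m (0→w₀ over full span):
  M_2 = 3w₀Lx/20 - w₀L²/30 - w₀x³/(6L) = 3·(-20)·6·(6/5)/20 - (-20)·6²/30 - (-20)·(6/5)³/(6·6) = 84/25 kN·m
Load 3 — applied couple M₀=20 kN·m at a=18/5 m (b=L-a=12/5):
  M_3 = R_Ax - M_A  [x≤a] with R_A=24/5, M_A=32/5 = (24/5)·(6/5) - (32/5) = -16/25 kN·m
Load 4 — applied couple M₀=15 kN·m at a=2 m (b=L-a=4):
  M_4 = R_Ax - M_A  [x≤a] with R_A=10/3, M_A=0 = (10/3)·(6/5) - 0 = 4 kN·m
Superposition: M = Σ M_i = 216/25 kN·m ≈ 8.640000 kN·m

M(6/5) = 216/25 kN·m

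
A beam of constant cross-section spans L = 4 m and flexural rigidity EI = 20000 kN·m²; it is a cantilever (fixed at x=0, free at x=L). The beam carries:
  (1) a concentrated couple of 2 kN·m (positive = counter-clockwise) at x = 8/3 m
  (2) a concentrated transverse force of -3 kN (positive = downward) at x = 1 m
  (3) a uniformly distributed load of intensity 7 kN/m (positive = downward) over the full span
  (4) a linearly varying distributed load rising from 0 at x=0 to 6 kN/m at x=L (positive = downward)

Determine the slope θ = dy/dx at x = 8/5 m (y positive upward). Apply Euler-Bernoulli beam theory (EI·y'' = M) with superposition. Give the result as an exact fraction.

Load 1 — applied couple M₀=2 kN·m at a=8/3 m (b=L-a=4/3):
  θ_1 = M₀x/EI  [x≤a] = 2·(8/5)/20000 = 1/6250 rad
Load 2 — point force P=-3 kN at a=1 m (b=L-a=3):
  θ_2 = -Pa²/(2EI)  [x>a] = -(-3)·1²/(2·20000) = 3/40000 rad
Load 3 — uniform load w=7 kN/m over full span:
  θ_3 = -wx(x²-3Lx+3L²)/(6EI) = -7·(8/5)·((8/5)²-3·4·(8/5)+3·4²)/(6·20000) = -686/234375 rad
Load 4 — triangular load w₀=6 kN/m (0→w₀ over full span):
  θ_4 = (w₀Lx²/4-w₀L²x/3-w₀x⁴/(24L))/EI = (6·4·(8/5)²/4-6·4²·(8/5)/3-6·(8/5)⁴/(24·4))/20000 = -708/390625 rad
Superposition: θ = Σ θ_i = -337831/75000000 rad ≈ -0.004504 rad

θ(8/5) = -337831/75000000 rad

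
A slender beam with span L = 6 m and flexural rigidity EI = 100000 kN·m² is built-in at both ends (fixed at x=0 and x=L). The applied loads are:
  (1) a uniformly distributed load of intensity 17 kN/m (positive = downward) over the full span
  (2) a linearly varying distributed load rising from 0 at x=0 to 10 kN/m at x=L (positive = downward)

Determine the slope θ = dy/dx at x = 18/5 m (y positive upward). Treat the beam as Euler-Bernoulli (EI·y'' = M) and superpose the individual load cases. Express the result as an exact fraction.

Load 1 — uniform load w=17 kN/m over full span:
  θ_1 = -wx(L-x)(L-2x)/(12EI) = -17·(18/5)·(6-(18/5))·(6-2·(18/5))/(12·100000) = 459/3125000 rad
Load 2 — triangular load w₀=10 kN/m (0→w₀ over full span):
  θ_2 = -w₀(2x(L-x)(L-2x)(x+2L)+x²(L-x)²)/(120LEI) = -10·(2·(18/5)·(6-(18/5))·(6-2·(18/5))·((18/5)+2·6)+(18/5)²·(6-(18/5))²)/(120·6·100000) = 27/781250 rad
Superposition: θ = Σ θ_i = 567/3125000 rad ≈ 0.000181 rad

θ(18/5) = 567/3125000 rad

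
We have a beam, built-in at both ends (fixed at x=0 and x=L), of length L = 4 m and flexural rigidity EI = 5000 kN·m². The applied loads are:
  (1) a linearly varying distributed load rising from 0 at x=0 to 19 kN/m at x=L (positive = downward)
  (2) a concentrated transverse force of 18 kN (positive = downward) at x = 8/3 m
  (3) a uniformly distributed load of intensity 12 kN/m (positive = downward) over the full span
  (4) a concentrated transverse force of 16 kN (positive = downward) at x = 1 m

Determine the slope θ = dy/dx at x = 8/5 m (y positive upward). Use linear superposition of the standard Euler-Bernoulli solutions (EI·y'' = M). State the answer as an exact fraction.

θ(8/5) = -668/390625 rad

Load 1 — triangular load w₀=19 kN/m (0→w₀ over full span):
  θ_1 = -w₀(2x(L-x)(L-2x)(x+2L)+x²(L-x)²)/(120LEI) = -19·(2·(8/5)·(4-(8/5))·(4-2·(8/5))·((8/5)+2·4)+(8/5)²·(4-(8/5))²)/(120·4·5000) = -228/390625 rad
Load 2 — point force P=18 kN at a=8/3 m (b=L-a=4/3):
  θ_2 = -Pb²x(2aL-(3a+b)x)/(2L³EI)  [x≤a] = -18·(4/3)²·(8/5)·(2·(8/3)·4-(3·(8/3)+(4/3))·(8/5))/(2·4³·5000) = -8/15625 rad
Load 3 — uniform load w=12 kN/m over full span:
  θ_3 = -wx(L-x)(L-2x)/(12EI) = -12·(8/5)·(4-(8/5))·(4-2·(8/5))/(12·5000) = -48/78125 rad
Load 4 — point force P=16 kN at a=1 m (b=L-a=3):
  θ_4 = Pa²(L-x)(2bL-(3b+a)(L-x))/(2L³EI)  [x>a] = 16·1²·(4-(8/5))·(2·3·4-(3·3+1)·(4-(8/5)))/(2·4³·5000) = 0 rad
Superposition: θ = Σ θ_i = -668/390625 rad ≈ -0.001710 rad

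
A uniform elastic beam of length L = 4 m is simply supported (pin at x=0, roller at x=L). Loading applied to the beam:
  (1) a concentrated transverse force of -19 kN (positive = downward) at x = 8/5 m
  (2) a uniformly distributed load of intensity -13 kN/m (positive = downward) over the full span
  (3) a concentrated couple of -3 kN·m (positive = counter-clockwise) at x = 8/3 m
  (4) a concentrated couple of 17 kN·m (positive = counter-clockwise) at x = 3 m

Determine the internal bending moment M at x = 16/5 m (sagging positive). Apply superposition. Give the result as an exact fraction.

M(16/5) = -638/25 kN·m

Load 1 — point force P=-19 kN at a=8/5 m (b=L-a=12/5):
  M_1 = Pa(L-x)/L  [x>a] = (-19)·(8/5)·(4-(16/5))/4 = -152/25 kN·m
Load 2 — uniform load w=-13 kN/m over full span:
  M_2 = wx(L-x)/2 = (-13)·(16/5)·(4-(16/5))/2 = -416/25 kN·m
Load 3 — applied couple M₀=-3 kN·m at a=8/3 m (b=L-a=4/3):
  M_3 = M₀x/L - M₀  [x>a] = (-3)·(16/5)/4 - (-3) = 3/5 kN·m
Load 4 — applied couple M₀=17 kN·m at a=3 m (b=L-a=1):
  M_4 = M₀x/L - M₀  [x>a] = 17·(16/5)/4 - 17 = -17/5 kN·m
Superposition: M = Σ M_i = -638/25 kN·m ≈ -25.520000 kN·m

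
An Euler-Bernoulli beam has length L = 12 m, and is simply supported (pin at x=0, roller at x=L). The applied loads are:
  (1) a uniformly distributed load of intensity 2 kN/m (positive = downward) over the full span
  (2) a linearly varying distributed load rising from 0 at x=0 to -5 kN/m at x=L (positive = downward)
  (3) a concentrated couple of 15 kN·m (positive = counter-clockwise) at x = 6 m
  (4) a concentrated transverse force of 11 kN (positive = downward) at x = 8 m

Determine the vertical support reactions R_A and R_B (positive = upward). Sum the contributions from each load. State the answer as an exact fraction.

R_A = 83/12 kN, R_B = -23/12 kN

Load 1 — uniform load w=2 kN/m over full span:
  R_A = wL/2 = 2·12/2 = 12 kN
  R_B = wL/2 = 2·12/2 = 12 kN
Load 2 — triangular load w₀=-5 kN/m (0→w₀ over full span):
  R_A = w₀L/6 = (-5)·12/6 = -10 kN
  R_B = w₀L/3 = (-5)·12/3 = -20 kN
Load 3 — applied couple M₀=15 kN·m at a=6 m (b=L-a=6):
  R_A = M₀/L = 15/12 = 5/4 kN
  R_B = -M₀/L = -15/12 = -5/4 kN
Load 4 — point force P=11 kN at a=8 m (b=L-a=4):
  R_A = Pb/L = 11·4/12 = 11/3 kN
  R_B = Pa/L = 11·8/12 = 22/3 kN
Superposition: R_A = 83/12 kN, R_B = -23/12 kN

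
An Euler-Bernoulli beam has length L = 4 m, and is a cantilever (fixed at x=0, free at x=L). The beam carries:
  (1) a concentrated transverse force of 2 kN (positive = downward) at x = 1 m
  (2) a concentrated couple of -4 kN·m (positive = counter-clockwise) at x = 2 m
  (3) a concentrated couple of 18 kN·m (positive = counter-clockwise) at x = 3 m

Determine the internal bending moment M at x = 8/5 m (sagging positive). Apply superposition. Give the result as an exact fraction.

M(8/5) = 14 kN·m

Load 1 — point force P=2 kN at a=1 m (b=L-a=3):
  M_1 = 0  [x>a] = 0 kN·m
Load 2 — applied couple M₀=-4 kN·m at a=2 m (b=L-a=2):
  M_2 = M₀  [x≤a] = (-4) = -4 kN·m
Load 3 — applied couple M₀=18 kN·m at a=3 m (b=L-a=1):
  M_3 = M₀  [x≤a] = 18 = 18 kN·m
Superposition: M = Σ M_i = 14 kN·m ≈ 14.000000 kN·m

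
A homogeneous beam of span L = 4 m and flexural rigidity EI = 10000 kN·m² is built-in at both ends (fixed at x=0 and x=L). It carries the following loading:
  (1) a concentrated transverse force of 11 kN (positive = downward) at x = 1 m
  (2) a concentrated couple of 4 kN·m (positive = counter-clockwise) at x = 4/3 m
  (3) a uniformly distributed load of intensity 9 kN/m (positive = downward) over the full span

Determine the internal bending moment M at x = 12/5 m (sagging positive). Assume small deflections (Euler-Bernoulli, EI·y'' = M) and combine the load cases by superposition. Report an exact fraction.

M(12/5) = 2067/400 kN·m

Load 1 — point force P=11 kN at a=1 m (b=L-a=3):
  M_1 = Pa²(a+3b)(L-x)/L³ - Pa²b/L²  [x>a] = 11·1²·(1+3·3)·(4-(12/5))/4³ - 11·1²·3/4² = 11/16 kN·m
Load 2 — applied couple M₀=4 kN·m at a=4/3 m (b=L-a=8/3):
  M_2 = R_Ax - M_A - M₀  [x>a] with R_A=4/3, M_A=0 = (4/3)·(12/5) - 0 - 4 = -4/5 kN·m
Load 3 — uniform load w=9 kN/m over full span:
  M_3 = wLx/2 - wL²/12 - wx²/2 = 9·4·(12/5)/2 - 9·4²/12 - 9·(12/5)²/2 = 132/25 kN·m
Superposition: M = Σ M_i = 2067/400 kN·m ≈ 5.167500 kN·m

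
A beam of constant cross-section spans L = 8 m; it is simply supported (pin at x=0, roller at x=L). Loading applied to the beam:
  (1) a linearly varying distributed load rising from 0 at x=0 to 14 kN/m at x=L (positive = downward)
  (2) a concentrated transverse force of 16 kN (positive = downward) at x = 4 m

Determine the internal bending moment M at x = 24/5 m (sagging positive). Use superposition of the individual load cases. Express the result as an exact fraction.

M(24/5) = 10368/125 kN·m

Load 1 — triangular load w₀=14 kN/m (0→w₀ over full span):
  M_1 = w₀Lx/6 - w₀x³/(6L) = 14·8·(24/5)/6 - 14·(24/5)³/(6·8) = 7168/125 kN·m
Load 2 — point force P=16 kN at a=4 m (b=L-a=4):
  M_2 = Pa(L-x)/L  [x>a] = 16·4·(8-(24/5))/8 = 128/5 kN·m
Superposition: M = Σ M_i = 10368/125 kN·m ≈ 82.944000 kN·m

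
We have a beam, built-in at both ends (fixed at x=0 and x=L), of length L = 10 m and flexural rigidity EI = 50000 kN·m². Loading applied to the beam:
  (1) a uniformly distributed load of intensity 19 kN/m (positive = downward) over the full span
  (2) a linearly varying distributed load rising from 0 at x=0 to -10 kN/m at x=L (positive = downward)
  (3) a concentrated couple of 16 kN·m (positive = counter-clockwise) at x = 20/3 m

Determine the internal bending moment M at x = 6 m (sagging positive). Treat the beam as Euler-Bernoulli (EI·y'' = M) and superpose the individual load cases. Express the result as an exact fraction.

Load 1 — uniform load w=19 kN/m over full span:
  M_1 = wLx/2 - wL²/12 - wx²/2 = 19·10·6/2 - 19·10²/12 - 19·6²/2 = 209/3 kN·m
Load 2 — triangular load w₀=-10 kN/m (0→w₀ over full span):
  M_2 = 3w₀Lx/20 - w₀L²/30 - w₀x³/(6L) = 3·(-10)·10·6/20 - (-10)·10²/30 - (-10)·6³/(6·10) = -62/3 kN·m
Load 3 — applied couple M₀=16 kN·m at a=20/3 m (b=L-a=10/3):
  M_3 = R_Ax - M_A  [x≤a] with R_A=32/15, M_A=16/3 = (32/15)·6 - (16/3) = 112/15 kN·m
Superposition: M = Σ M_i = 847/15 kN·m ≈ 56.466667 kN·m

M(6) = 847/15 kN·m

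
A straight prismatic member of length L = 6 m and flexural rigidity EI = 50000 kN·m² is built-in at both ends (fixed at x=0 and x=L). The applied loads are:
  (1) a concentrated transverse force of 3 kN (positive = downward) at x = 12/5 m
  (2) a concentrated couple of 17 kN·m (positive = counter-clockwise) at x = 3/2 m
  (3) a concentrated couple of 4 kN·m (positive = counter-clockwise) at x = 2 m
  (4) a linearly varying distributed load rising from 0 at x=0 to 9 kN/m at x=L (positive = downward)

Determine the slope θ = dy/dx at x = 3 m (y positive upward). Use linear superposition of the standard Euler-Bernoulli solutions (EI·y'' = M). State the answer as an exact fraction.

θ(3) = -8697/200000000 rad

Load 1 — point force P=3 kN at a=12/5 m (b=L-a=18/5):
  θ_1 = Pa²(L-x)(2bL-(3b+a)(L-x))/(2L³EI)  [x>a] = 3·(12/5)²·(6-3)·(2·(18/5)·6-(3·(18/5)+(12/5))·(6-3))/(2·6³·50000) = 27/3125000 rad
Load 2 — applied couple M₀=17 kN·m at a=3/2 m (b=L-a=9/2):
  θ_2 = (R_Ax²/2 - M_Ax - M₀(x-a))/EI  [x>a] with R_A=51/16, M_A=-51/16 = ((51/16)·3²/2 - (-51/16)·3 - 17·(3-(3/2)))/50000 = -51/1600000 rad
Load 3 — applied couple M₀=4 kN·m at a=2 m (b=L-a=4):
  θ_3 = (R_Ax²/2 - M_Ax - M₀(x-a))/EI  [x>a] with R_A=8/9, M_A=0 = ((8/9)·3²/2 - 0·3 - 4·(3-2))/50000 = 0 rad
Load 4 — triangular load w₀=9 kN/m (0→w₀ over full span):
  θ_4 = -w₀(2x(L-x)(L-2x)(x+2L)+x²(L-x)²)/(120LEI) = -9·(2·3·(6-3)·(6-2·3)·(3+2·6)+3²·(6-3)²)/(120·6·50000) = -81/4000000 rad
Superposition: θ = Σ θ_i = -8697/200000000 rad ≈ -0.000043 rad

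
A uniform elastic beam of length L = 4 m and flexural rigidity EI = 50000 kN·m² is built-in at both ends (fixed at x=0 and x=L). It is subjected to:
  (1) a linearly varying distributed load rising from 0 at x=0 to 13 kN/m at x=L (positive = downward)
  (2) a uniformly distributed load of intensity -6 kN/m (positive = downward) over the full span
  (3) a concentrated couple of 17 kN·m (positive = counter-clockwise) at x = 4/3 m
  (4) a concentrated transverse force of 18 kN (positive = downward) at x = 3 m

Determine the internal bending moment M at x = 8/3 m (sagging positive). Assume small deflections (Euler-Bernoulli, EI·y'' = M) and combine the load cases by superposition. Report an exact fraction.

Load 1 — triangular load w₀=13 kN/m (0→w₀ over full span):
  M_1 = 3w₀Lx/20 - w₀L²/30 - w₀x³/(6L) = 3·13·4·(8/3)/20 - 13·4²/30 - 13·(8/3)³/(6·4) = 1456/405 kN·m
Load 2 — uniform load w=-6 kN/m over full span:
  M_2 = wLx/2 - wL²/12 - wx²/2 = (-6)·4·(8/3)/2 - (-6)·4²/12 - (-6)·(8/3)²/2 = -8/3 kN·m
Load 3 — applied couple M₀=17 kN·m at a=4/3 m (b=L-a=8/3):
  M_3 = R_Ax - M_A - M₀  [x>a] with R_A=17/3, M_A=0 = (17/3)·(8/3) - 0 - 17 = -17/9 kN·m
Load 4 — point force P=18 kN at a=3 m (b=L-a=1):
  M_4 = Pb²(3a+b)x/L³ - Pab²/L²  [x≤a] = 18·1²·(3·3+1)·(8/3)/4³ - 18·3·1²/4² = 33/8 kN·m
Superposition: M = Σ M_i = 10253/3240 kN·m ≈ 3.164506 kN·m

M(8/3) = 10253/3240 kN·m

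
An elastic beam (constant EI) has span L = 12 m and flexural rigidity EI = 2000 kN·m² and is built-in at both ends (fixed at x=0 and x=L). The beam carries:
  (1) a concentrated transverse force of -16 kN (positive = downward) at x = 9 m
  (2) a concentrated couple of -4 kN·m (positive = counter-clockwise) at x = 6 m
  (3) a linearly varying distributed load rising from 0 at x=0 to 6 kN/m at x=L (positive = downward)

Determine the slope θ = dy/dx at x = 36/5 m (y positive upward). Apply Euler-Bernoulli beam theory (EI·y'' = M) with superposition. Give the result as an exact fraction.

Load 1 — point force P=-16 kN at a=9 m (b=L-a=3):
  θ_1 = -Pb²x(2aL-(3a+b)x)/(2L³EI)  [x≤a] = -(-16)·3²·(36/5)·(2·9·12-(3·9+3)·(36/5))/(2·12³·2000) = 0 rad
Load 2 — applied couple M₀=-4 kN·m at a=6 m (b=L-a=6):
  θ_2 = (R_Ax²/2 - M_Ax - M₀(x-a))/EI  [x>a] with R_A=-1/2, M_A=-1 = ((-1/2)·(36/5)²/2 - (-1)·(36/5) - (-4)·((36/5)-6))/2000 = -3/6250 rad
Load 3 — triangular load w₀=6 kN/m (0→w₀ over full span):
  θ_3 = -w₀(2x(L-x)(L-2x)(x+2L)+x²(L-x)²)/(120LEI) = -6·(2·(36/5)·(12-(36/5))·(12-2·(36/5))·((36/5)+2·12)+(36/5)²·(12-(36/5))²)/(120·12·2000) = 648/78125 rad
Superposition: θ = Σ θ_i = 1221/156250 rad ≈ 0.007814 rad

θ(36/5) = 1221/156250 rad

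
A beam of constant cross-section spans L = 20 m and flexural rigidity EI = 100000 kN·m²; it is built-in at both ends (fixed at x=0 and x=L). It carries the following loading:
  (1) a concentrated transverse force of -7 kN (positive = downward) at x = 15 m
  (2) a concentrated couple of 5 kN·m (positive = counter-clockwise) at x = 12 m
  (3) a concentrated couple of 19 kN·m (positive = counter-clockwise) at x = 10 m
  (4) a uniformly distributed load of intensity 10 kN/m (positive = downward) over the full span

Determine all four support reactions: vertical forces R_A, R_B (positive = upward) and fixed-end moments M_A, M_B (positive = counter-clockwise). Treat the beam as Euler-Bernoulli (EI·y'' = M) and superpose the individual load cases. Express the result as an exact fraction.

Load 1 — point force P=-7 kN at a=15 m (b=L-a=5):
  R_A = Pb²(3a+b)/L³ = (-7)·5²·(3·15+5)/20³ = -35/32 kN
  M_A = Pab²/L² = (-7)·15·5²/20² = -105/16 kN·m
  R_B = Pa²(a+3b)/L³ = (-7)·15²·(15+3·5)/20³ = -189/32 kN
  M_B = -Pa²b/L² = -(-7)·15²·5/20² = 315/16 kN·m
Load 2 — applied couple M₀=5 kN·m at a=12 m (b=L-a=8):
  R_A = 6M₀ab/L³ = 6·5·12·8/20³ = 9/25 kN
  M_A = M₀b(2a-b)/L² = 5·8·(2·12-8)/20² = 8/5 kN·m
  R_B = -6M₀ab/L³ = -6·5·12·8/20³ = -9/25 kN
  M_B = M₀a(2b-a)/L² = 5·12·(2·8-12)/20² = 3/5 kN·m
Load 3 — applied couple M₀=19 kN·m at a=10 m (b=L-a=10):
  R_A = 6M₀ab/L³ = 6·19·10·10/20³ = 57/40 kN
  M_A = M₀b(2a-b)/L² = 19·10·(2·10-10)/20² = 19/4 kN·m
  R_B = -6M₀ab/L³ = -6·19·10·10/20³ = -57/40 kN
  M_B = M₀a(2b-a)/L² = 19·10·(2·10-10)/20² = 19/4 kN·m
Load 4 — uniform load w=10 kN/m over full span:
  R_A = wL/2 = 10·20/2 = 100 kN
  M_A = wL²/12 = 10·20²/12 = 1000/3 kN·m
  R_B = wL/2 = 10·20/2 = 100 kN
  M_B = -wL²/12 = -10·20²/12 = -1000/3 kN·m
Superposition: R_A = 80553/800 kN, M_A = 79949/240 kN·m, R_B = 73847/800 kN, M_B = -73991/240 kN·m

R_A = 80553/800 kN, M_A = 79949/240 kN·m, R_B = 73847/800 kN, M_B = -73991/240 kN·m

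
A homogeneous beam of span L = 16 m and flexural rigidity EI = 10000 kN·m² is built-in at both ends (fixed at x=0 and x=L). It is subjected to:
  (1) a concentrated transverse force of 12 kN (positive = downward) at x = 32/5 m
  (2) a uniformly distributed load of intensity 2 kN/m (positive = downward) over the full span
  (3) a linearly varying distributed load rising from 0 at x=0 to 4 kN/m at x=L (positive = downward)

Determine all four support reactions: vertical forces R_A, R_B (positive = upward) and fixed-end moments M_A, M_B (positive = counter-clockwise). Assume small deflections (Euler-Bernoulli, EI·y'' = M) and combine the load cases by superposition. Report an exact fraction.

Load 1 — point force P=12 kN at a=32/5 m (b=L-a=48/5):
  R_A = Pb²(3a+b)/L³ = 12·(48/5)²·(3·(32/5)+(48/5))/16³ = 972/125 kN
  M_A = Pab²/L² = 12·(32/5)·(48/5)²/16² = 3456/125 kN·m
  R_B = Pa²(a+3b)/L³ = 12·(32/5)²·((32/5)+3·(48/5))/16³ = 528/125 kN
  M_B = -Pa²b/L² = -12·(32/5)²·(48/5)/16² = -2304/125 kN·m
Load 2 — uniform load w=2 kN/m over full span:
  R_A = wL/2 = 2·16/2 = 16 kN
  M_A = wL²/12 = 2·16²/12 = 128/3 kN·m
  R_B = wL/2 = 2·16/2 = 16 kN
  M_B = -wL²/12 = -2·16²/12 = -128/3 kN·m
Load 3 — triangular load w₀=4 kN/m (0→w₀ over full span):
  R_A = 3w₀L/20 = 3·4·16/20 = 48/5 kN
  M_A = w₀L²/30 = 4·16²/30 = 512/15 kN·m
  R_B = 7w₀L/20 = 7·4·16/20 = 112/5 kN
  M_B = -w₀L²/20 = -4·16²/20 = -256/5 kN·m
Superposition: R_A = 4172/125 kN, M_A = 13056/125 kN·m, R_B = 5328/125 kN, M_B = -42112/375 kN·m

R_A = 4172/125 kN, M_A = 13056/125 kN·m, R_B = 5328/125 kN, M_B = -42112/375 kN·m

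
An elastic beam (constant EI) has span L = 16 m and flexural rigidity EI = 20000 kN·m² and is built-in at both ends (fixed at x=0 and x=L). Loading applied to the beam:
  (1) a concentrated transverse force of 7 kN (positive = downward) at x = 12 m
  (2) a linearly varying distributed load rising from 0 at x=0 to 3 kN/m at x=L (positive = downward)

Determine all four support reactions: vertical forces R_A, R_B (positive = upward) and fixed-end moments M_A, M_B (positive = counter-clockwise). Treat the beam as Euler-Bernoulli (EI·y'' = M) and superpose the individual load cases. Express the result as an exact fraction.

Load 1 — point force P=7 kN at a=12 m (b=L-a=4):
  R_A = Pb²(3a+b)/L³ = 7·4²·(3·12+4)/16³ = 35/32 kN
  M_A = Pab²/L² = 7·12·4²/16² = 21/4 kN·m
  R_B = Pa²(a+3b)/L³ = 7·12²·(12+3·4)/16³ = 189/32 kN
  M_B = -Pa²b/L² = -7·12²·4/16² = -63/4 kN·m
Load 2 — triangular load w₀=3 kN/m (0→w₀ over full span):
  R_A = 3w₀L/20 = 3·3·16/20 = 36/5 kN
  M_A = w₀L²/30 = 3·16²/30 = 128/5 kN·m
  R_B = 7w₀L/20 = 7·3·16/20 = 84/5 kN
  M_B = -w₀L²/20 = -3·16²/20 = -192/5 kN·m
Superposition: R_A = 1327/160 kN, M_A = 617/20 kN·m, R_B = 3633/160 kN, M_B = -1083/20 kN·m

R_A = 1327/160 kN, M_A = 617/20 kN·m, R_B = 3633/160 kN, M_B = -1083/20 kN·m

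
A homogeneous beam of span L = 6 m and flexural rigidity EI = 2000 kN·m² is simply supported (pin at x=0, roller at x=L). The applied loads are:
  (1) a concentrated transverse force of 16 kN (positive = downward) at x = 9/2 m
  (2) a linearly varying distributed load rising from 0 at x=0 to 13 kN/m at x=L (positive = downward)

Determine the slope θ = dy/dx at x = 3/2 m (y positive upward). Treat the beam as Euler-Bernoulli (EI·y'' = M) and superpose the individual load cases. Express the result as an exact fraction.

θ(3/2) = -74793/2560000 rad

Load 1 — point force P=16 kN at a=9/2 m (b=L-a=3/2):
  θ_1 = -Pb(L²-b²-3x²)/(6LEI)  [x≤a] = -16·(3/2)·(6²-(3/2)²-3·(3/2)²)/(6·6·2000) = -9/1000 rad
Load 2 — triangular load w₀=13 kN/m (0→w₀ over full span):
  θ_2 = -w₀(7L⁴-30L²x²+15x⁴)/(360LEI) = -13·(7·6⁴-30·6²·(3/2)²+15·(3/2)⁴)/(360·6·2000) = -51753/2560000 rad
Superposition: θ = Σ θ_i = -74793/2560000 rad ≈ -0.029216 rad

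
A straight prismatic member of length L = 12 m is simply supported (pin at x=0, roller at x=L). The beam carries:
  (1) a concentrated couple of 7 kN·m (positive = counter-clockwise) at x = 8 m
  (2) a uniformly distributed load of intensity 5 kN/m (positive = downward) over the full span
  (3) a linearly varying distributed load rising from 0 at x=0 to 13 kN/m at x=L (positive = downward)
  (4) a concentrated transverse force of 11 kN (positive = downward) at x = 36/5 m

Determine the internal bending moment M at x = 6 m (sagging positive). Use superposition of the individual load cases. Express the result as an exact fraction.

Load 1 — applied couple M₀=7 kN·m at a=8 m (b=L-a=4):
  M_1 = M₀x/L  [x≤a] = 7·6/12 = 7/2 kN·m
Load 2 — uniform load w=5 kN/m over full span:
  M_2 = wx(L-x)/2 = 5·6·(12-6)/2 = 90 kN·m
Load 3 — triangular load w₀=13 kN/m (0→w₀ over full span):
  M_3 = w₀Lx/6 - w₀x³/(6L) = 13·12·6/6 - 13·6³/(6·12) = 117 kN·m
Load 4 — point force P=11 kN at a=36/5 m (b=L-a=24/5):
  M_4 = Pbx/L  [x≤a] = 11·(24/5)·6/12 = 132/5 kN·m
Superposition: M = Σ M_i = 2369/10 kN·m ≈ 236.900000 kN·m

M(6) = 2369/10 kN·m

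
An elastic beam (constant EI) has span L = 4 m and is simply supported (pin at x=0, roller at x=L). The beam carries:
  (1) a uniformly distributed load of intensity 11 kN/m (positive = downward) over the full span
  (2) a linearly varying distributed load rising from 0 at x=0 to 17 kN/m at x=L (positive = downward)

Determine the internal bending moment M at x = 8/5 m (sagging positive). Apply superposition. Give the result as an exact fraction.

M(8/5) = 4544/125 kN·m

Load 1 — uniform load w=11 kN/m over full span:
  M_1 = wx(L-x)/2 = 11·(8/5)·(4-(8/5))/2 = 528/25 kN·m
Load 2 — triangular load w₀=17 kN/m (0→w₀ over full span):
  M_2 = w₀Lx/6 - w₀x³/(6L) = 17·4·(8/5)/6 - 17·(8/5)³/(6·4) = 1904/125 kN·m
Superposition: M = Σ M_i = 4544/125 kN·m ≈ 36.352000 kN·m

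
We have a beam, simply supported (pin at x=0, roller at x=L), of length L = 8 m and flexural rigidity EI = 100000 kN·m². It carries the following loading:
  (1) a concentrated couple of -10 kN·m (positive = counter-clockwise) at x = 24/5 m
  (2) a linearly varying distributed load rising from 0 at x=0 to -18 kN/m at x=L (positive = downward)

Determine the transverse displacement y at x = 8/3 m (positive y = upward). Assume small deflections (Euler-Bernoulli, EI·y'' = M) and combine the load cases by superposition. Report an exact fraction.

y(8/3) = 1768/421875 m

Load 1 — applied couple M₀=-10 kN·m at a=24/5 m (b=L-a=16/5):
  y_1 = (M₀x³/(6L)+C₁x)/EI  [x≤a] with C₁=M₀(3b²-L²)/(6L)=104/15 = ((-10)·(8/3)³/(6·8)+(104/15)·(8/3))/100000 = 184/1265625 m
Load 2 — triangular load w₀=-18 kN/m (0→w₀ over full span):
  y_2 = -w₀x(7L⁴-10L²x²+3x⁴)/(360LEI) = -(-18)·(8/3)·(7·8⁴-10·8²·(8/3)²+3·(8/3)⁴)/(360·8·100000) = 1024/253125 m
Superposition: y = Σ y_i = 1768/421875 m ≈ 0.004191 m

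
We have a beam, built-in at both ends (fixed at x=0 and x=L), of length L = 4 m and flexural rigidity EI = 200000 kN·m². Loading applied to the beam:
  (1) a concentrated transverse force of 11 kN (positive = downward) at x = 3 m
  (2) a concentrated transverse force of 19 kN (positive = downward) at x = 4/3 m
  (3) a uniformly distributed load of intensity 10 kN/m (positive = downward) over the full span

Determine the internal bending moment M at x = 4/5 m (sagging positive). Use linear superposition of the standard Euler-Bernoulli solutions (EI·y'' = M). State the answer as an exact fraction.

Load 1 — point force P=11 kN at a=3 m (b=L-a=1):
  M_1 = Pb²(3a+b)x/L³ - Pab²/L²  [x≤a] = 11·1²·(3·3+1)·(4/5)/4³ - 11·3·1²/4² = -11/16 kN·m
Load 2 — point force P=19 kN at a=4/3 m (b=L-a=8/3):
  M_2 = Pb²(3a+b)x/L³ - Pab²/L²  [x≤a] = 19·(8/3)²·(3·(4/3)+(8/3))·(4/5)/4³ - 19·(4/3)·(8/3)²/4² = 0 kN·m
Load 3 — uniform load w=10 kN/m over full span:
  M_3 = wLx/2 - wL²/12 - wx²/2 = 10·4·(4/5)/2 - 10·4²/12 - 10·(4/5)²/2 = -8/15 kN·m
Superposition: M = Σ M_i = -293/240 kN·m ≈ -1.220833 kN·m

M(4/5) = -293/240 kN·m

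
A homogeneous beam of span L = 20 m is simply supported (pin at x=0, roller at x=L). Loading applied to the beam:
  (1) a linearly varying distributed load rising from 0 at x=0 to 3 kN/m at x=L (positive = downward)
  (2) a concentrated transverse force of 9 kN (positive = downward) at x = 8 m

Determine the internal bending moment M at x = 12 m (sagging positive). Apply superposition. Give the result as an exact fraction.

Load 1 — triangular load w₀=3 kN/m (0→w₀ over full span):
  M_1 = w₀Lx/6 - w₀x³/(6L) = 3·20·12/6 - 3·12³/(6·20) = 384/5 kN·m
Load 2 — point force P=9 kN at a=8 m (b=L-a=12):
  M_2 = Pa(L-x)/L  [x>a] = 9·8·(20-12)/20 = 144/5 kN·m
Superposition: M = Σ M_i = 528/5 kN·m ≈ 105.600000 kN·m

M(12) = 528/5 kN·m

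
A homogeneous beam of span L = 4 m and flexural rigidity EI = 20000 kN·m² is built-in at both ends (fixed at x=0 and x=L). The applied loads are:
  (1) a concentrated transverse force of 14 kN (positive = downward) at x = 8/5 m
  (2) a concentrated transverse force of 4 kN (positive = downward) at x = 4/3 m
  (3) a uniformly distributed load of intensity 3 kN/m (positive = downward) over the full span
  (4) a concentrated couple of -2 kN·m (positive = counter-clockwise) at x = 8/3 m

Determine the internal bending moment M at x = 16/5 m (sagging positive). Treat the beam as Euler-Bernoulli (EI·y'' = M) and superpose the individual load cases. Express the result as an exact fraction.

Load 1 — point force P=14 kN at a=8/5 m (b=L-a=12/5):
  M_1 = Pa²(a+3b)(L-x)/L³ - Pa²b/L²  [x>a] = 14·(8/5)²·((8/5)+3·(12/5))·(4-(16/5))/4³ - 14·(8/5)²·(12/5)/4² = -896/625 kN·m
Load 2 — point force P=4 kN at a=4/3 m (b=L-a=8/3):
  M_2 = Pa²(a+3b)(L-x)/L³ - Pa²b/L²  [x>a] = 4·(4/3)²·((4/3)+3·(8/3))·(4-(16/5))/4³ - 4·(4/3)²·(8/3)/4² = -16/45 kN·m
Load 3 — uniform load w=3 kN/m over full span:
  M_3 = wLx/2 - wL²/12 - wx²/2 = 3·4·(16/5)/2 - 3·4²/12 - 3·(16/5)²/2 = -4/25 kN·m
Load 4 — applied couple M₀=-2 kN·m at a=8/3 m (b=L-a=4/3):
  M_4 = R_Ax - M_A - M₀  [x>a] with R_A=-2/3, M_A=-2/3 = (-2/3)·(16/5) - (-2/3) - (-2) = 8/15 kN·m
Superposition: M = Σ M_i = -7964/5625 kN·m ≈ -1.415822 kN·m

M(16/5) = -7964/5625 kN·m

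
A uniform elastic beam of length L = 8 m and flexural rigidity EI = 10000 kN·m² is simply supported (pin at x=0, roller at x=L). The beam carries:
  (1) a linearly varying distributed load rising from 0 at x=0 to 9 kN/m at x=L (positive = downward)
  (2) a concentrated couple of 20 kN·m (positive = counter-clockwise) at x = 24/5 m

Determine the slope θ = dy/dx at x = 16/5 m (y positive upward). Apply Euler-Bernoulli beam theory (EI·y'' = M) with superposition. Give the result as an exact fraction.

θ(16/5) = -4001/1171875 rad

Load 1 — triangular load w₀=9 kN/m (0→w₀ over full span):
  θ_1 = -w₀(7L⁴-30L²x²+15x⁴)/(360LEI) = -9·(7·8⁴-30·8²·(16/5)²+15·(16/5)⁴)/(360·8·10000) = -1292/390625 rad
Load 2 — applied couple M₀=20 kN·m at a=24/5 m (b=L-a=16/5):
  θ_2 = (M₀x²/(2L)+C₁)/EI  [x≤a] with C₁=M₀(3b²-L²)/(6L)=-208/15 = (20·(16/5)²/(2·8)+(-208/15))/10000 = -1/9375 rad
Superposition: θ = Σ θ_i = -4001/1171875 rad ≈ -0.003414 rad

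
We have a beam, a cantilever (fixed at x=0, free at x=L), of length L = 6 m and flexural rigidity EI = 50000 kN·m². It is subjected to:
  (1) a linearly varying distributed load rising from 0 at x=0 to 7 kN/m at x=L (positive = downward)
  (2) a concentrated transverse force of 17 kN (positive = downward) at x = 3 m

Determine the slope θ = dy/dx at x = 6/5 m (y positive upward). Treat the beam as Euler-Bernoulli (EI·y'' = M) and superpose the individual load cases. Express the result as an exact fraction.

Load 1 — triangular load w₀=7 kN/m (0→w₀ over full span):
  θ_1 = (w₀Lx²/4-w₀L²x/3-w₀x⁴/(24L))/EI = (7·6·(6/5)²/4-7·6²·(6/5)/3-7·(6/5)⁴/(24·6))/50000 = -53613/31250000 rad
Load 2 — point force P=17 kN at a=3 m (b=L-a=3):
  θ_2 = -Px(2a-x)/(2EI)  [x≤a] = -17·(6/5)·(2·3-(6/5))/(2·50000) = -153/156250 rad
Superposition: θ = Σ θ_i = -84213/31250000 rad ≈ -0.002695 rad

θ(6/5) = -84213/31250000 rad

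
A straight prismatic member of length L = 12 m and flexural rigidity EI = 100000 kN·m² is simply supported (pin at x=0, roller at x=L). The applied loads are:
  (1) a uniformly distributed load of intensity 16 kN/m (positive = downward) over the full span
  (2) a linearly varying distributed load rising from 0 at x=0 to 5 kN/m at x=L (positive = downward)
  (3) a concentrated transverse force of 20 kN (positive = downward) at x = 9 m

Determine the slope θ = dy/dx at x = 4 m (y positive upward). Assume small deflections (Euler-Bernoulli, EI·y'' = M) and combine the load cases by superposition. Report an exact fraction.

Load 1 — uniform load w=16 kN/m over full span:
  θ_1 = -w(L³-6Lx²+4x³)/(24EI) = -16·(12³-6·12·4²+4·4³)/(24·100000) = -52/9375 rad
Load 2 — triangular load w₀=5 kN/m (0→w₀ over full span):
  θ_2 = -w₀(7L⁴-30L²x²+15x⁴)/(360LEI) = -5·(7·12⁴-30·12²·4²+15·4⁴)/(360·12·100000) = -26/28125 rad
Load 3 — point force P=20 kN at a=9 m (b=L-a=3):
  θ_3 = -Pb(L²-b²-3x²)/(6LEI)  [x≤a] = -20·3·(12²-3²-3·4²)/(6·12·100000) = -29/40000 rad
Superposition: θ = Σ θ_i = -12953/1800000 rad ≈ -0.007196 rad

θ(4) = -12953/1800000 rad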